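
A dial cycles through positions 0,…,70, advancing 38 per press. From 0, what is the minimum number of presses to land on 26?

The inverse of 38 mod 71 is 43 (since 38·43 = 1634 ≡ 1).
So x ≡ 43·26 = 1118 ≡ 53 (mod 71).

53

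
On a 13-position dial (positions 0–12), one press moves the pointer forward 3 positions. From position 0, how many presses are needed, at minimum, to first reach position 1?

13 = 4·3 + 1
3 = 3·1 + 0
Back-substituting gives 3·9 ≡ 1 (mod 13).

9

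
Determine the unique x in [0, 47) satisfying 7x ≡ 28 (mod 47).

7⁻¹ ≡ 27 (mod 47) because 7·27 = 189 = 4·47 + 1.
So x ≡ 27·28 = 756 ≡ 4 (mod 47).

4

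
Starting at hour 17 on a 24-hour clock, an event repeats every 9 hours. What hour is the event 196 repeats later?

196·9 = 1764.
1764 mod 24 = 12 (since 73·24 = 1752).
(17 + 12) mod 24 = 5.

5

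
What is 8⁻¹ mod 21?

8·8 = 64 = 3·21 + 1, so 8⁻¹ ≡ 8 (mod 21).

8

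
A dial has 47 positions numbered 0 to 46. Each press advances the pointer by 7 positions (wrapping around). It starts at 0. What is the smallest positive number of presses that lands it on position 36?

The inverse of 7 mod 47 is 27 (since 7·27 = 189 ≡ 1).
Multiplying both sides by 27: x ≡ 27·36 = 972 ≡ 32 (mod 47).

32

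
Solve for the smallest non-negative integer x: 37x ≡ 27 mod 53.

The inverse of 37 mod 53 is 43 (since 37·43 = 1591 ≡ 1).
So x ≡ 43·27 = 1161 ≡ 48 (mod 53).
Check: 37·48 = 1776 = 33·53 + 27.

48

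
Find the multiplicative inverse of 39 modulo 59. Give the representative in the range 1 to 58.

56

39·56 = 2184 = 37·59 + 1, so 39⁻¹ ≡ 56 (mod 59).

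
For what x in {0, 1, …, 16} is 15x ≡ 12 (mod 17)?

15⁻¹ ≡ 8 (mod 17) because 15·8 = 120 = 7·17 + 1.
So x ≡ 8·12 = 96 ≡ 11 (mod 17).

11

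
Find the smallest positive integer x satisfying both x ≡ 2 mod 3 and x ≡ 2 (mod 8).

Since 8·2 ≡ 1 (mod 3), take x = 2 + 8·((2−2)·2 mod 3) = 2 + 8·0 = 2.
Check: 2 mod 3 = 2, 2 mod 8 = 2.

2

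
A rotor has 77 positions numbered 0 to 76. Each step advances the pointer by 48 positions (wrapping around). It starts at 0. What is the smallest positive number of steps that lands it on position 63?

48⁻¹ ≡ 69 (mod 77) because 48·69 = 3312 = 43·77 + 1.
Multiplying both sides by 69: x ≡ 69·63 = 4347 ≡ 35 (mod 77).

35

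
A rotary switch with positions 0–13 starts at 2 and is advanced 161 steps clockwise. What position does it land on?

161 − 11·14 = 7, so 161 ≡ 7 (mod 14).
(2 + 7) mod 14 = 9.

9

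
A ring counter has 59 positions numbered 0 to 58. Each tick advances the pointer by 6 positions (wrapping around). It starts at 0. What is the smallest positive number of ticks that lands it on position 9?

The inverse of 6 mod 59 is 10 (since 6·10 = 60 ≡ 1).
Multiplying both sides by 10: x ≡ 10·9 = 90 ≡ 31 (mod 59).

31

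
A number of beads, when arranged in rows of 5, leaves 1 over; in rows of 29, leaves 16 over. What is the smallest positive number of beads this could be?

x ≡ 1 (mod 5) gives x ∈ {1, 6, 11, 16}.
The first of these with x mod 29 = 16 is 16.

16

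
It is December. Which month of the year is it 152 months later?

Dividing 152 by 12 gives quotient 12 and remainder 8.
December + 8 months → August.

August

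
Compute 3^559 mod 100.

By repeated squaring mod 100: 3^1≡3, 3^2≡9, 3^4≡81, 3^8≡61, 3^16≡21, 3^32≡41, 3^64≡81, 3^128≡61, 3^256≡21, 3^512≡41.
Since 559 = 1 + 2 + 4 + 8 + 32 + 512 in binary, 3^559 ≡ 3·9·81·61·41·41 ≡ 67 (mod 100).

67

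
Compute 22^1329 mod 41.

By repeated squaring mod 41: 22^1≡22, 22^2≡33, 22^4≡23, 22^8≡37, 22^16≡16, 22^32≡10, 22^64≡18, 22^128≡37, 22^256≡16, 22^512≡10, 22^1024≡18.
Since 1329 = 1 + 16 + 32 + 256 + 1024 in binary, 22^1329 ≡ 22·16·10·16·18 ≡ 35 (mod 41).

35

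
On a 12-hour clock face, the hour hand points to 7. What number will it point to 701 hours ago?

2

701 − 58·12 = 5, so 701 ≡ 5 (mod 12).
7 − 5 → 2 on a 12-hour dial.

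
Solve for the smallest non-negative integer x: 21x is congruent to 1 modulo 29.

21⁻¹ ≡ 18 (mod 29) because 21·18 = 378 = 13·29 + 1.
So x ≡ 18·1 = 18 ≡ 18 (mod 29).
Check: 21·18 = 378 = 13·29 + 1.

18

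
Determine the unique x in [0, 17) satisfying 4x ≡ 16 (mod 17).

4

The inverse of 4 mod 17 is 13 (since 4·13 = 52 ≡ 1).
Multiplying both sides by 13: x ≡ 13·16 = 208 ≡ 4 (mod 17).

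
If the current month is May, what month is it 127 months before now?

October

127 − 10·12 = 7, so 127 ≡ 7 (mod 12).
May − 7 months → October.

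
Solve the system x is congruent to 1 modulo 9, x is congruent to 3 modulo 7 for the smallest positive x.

x ≡ 3 (mod 7) gives x ∈ {3, 10}.
The first of these with x mod 9 = 1 is 10.

10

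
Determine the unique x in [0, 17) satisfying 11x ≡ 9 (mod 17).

7

11⁻¹ ≡ 14 (mod 17) because 11·14 = 154 = 9·17 + 1.
So x ≡ 14·9 = 126 ≡ 7 (mod 17).
Check: 11·7 = 77 = 4·17 + 9.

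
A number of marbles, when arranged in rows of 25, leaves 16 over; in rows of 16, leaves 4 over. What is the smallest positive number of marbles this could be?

x ≡ 4 (mod 16) gives x ∈ {4, 20, 36, 52, 68, 84, 100, 116}.
The first of these with x mod 25 = 16 is 116.

116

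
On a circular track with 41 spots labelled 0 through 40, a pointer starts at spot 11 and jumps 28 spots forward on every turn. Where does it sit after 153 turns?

153·28 = 4284.
Dividing 4284 by 41 gives quotient 104 and remainder 20.
(11 + 20) mod 41 = 31.

31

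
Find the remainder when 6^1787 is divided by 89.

By repeated squaring mod 89: 6^1≡6, 6^2≡36, 6^4≡50, 6^8≡8, 6^16≡64, 6^32≡2, 6^64≡4, 6^128≡16, 6^256≡78, 6^512≡32, 6^1024≡45.
1787 = 1 + 2 + 8 + 16 + 32 + 64 + 128 + 512 + 1024, so 6^1787 ≡ 6·36·8·64·2·4·16·32·45 ≡ 54 (mod 89).

54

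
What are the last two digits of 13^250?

By repeated squaring mod 100: 13^1≡13, 13^2≡69, 13^4≡61, 13^8≡21, 13^16≡41, 13^32≡81, 13^64≡61, 13^128≡21.
Since 250 = 2 + 8 + 16 + 32 + 64 + 128 in binary, 13^250 ≡ 69·21·41·81·61·21 ≡ 49 (mod 100).

49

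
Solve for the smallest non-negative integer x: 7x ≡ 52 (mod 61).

The inverse of 7 mod 61 is 35 (since 7·35 = 245 ≡ 1).
Multiplying both sides by 35: x ≡ 35·52 = 1820 ≡ 51 (mod 61).

51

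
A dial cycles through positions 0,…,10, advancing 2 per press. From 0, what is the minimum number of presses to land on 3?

7

2⁻¹ ≡ 6 (mod 11) because 2·6 = 12 = 1·11 + 1.
So x ≡ 6·3 = 18 ≡ 7 (mod 11).
Check: 2·7 = 14 = 1·11 + 3.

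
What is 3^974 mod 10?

9

Powers of 3 mod 10 repeat with period 4: 3, 9, 7, 1.
974 mod 4 = 2, so the last digit matches 3^2 = 9.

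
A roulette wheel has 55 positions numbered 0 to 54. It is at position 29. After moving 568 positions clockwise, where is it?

47

568 mod 55 = 18 (since 10·55 = 550).
(29 + 18) mod 55 = 47.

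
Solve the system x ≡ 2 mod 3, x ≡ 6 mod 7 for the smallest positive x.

20

x ≡ 2 (mod 3) gives x ∈ {2, 5, 8, 11, 14, 17, 20}.
The first of these with x mod 7 = 6 is 20.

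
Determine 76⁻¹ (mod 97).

60

76·60 = 4560 = 47·97 + 1, so 76⁻¹ ≡ 60 (mod 97).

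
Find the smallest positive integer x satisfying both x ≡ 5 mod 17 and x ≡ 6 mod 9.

141

x ≡ 6 (mod 9) gives x ∈ {6, 15, 24, 33, 42, 51, 60, 69, …}.
The first of these with x mod 17 = 5 is 141.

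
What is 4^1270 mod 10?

The units digit of 4^n cycles with period 2: 4, 6, …
1270 mod 2 = 0, so the last digit matches 4^2 = 6.

6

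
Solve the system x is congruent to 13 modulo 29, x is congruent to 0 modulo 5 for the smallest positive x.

100

x ≡ 0 (mod 5) gives x ∈ {0, 5, 10, 15, 20, 25, 30, 35, …}.
The first of these with x mod 29 = 13 is 100.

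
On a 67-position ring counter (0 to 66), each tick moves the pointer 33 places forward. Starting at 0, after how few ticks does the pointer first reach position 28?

11

The inverse of 33 mod 67 is 65 (since 33·65 = 2145 ≡ 1).
Multiplying both sides by 65: x ≡ 65·28 = 1820 ≡ 11 (mod 67).
Check: 33·11 = 363 = 5·67 + 28.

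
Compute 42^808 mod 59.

Square-and-reduce mod 59: 42^1≡42, 42^2≡53, 42^4≡36, 42^8≡57, 42^16≡4, 42^32≡16, 42^64≡20, 42^128≡46, 42^256≡51, 42^512≡5.
Since 808 = 8 + 32 + 256 + 512 in binary, 42^808 ≡ 57·16·51·5 ≡ 41 (mod 59).

41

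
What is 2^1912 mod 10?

Last digits of 2^n: 2, 4, 8, 6 (period 4).
1912 leaves remainder 0 on division by 4, so 2^1912 ends in 6.

6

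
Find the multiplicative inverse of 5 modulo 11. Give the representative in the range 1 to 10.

9

11 = 2·5 + 1
5 = 5·1 + 0
Back-substituting gives 5·9 ≡ 1 (mod 11).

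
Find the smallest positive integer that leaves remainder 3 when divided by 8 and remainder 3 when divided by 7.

x ≡ 3 (mod 7) gives x ∈ {3}.
The first of these with x mod 8 = 3 is 3.

3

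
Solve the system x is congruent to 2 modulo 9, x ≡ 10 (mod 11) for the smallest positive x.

65

x ≡ 2 (mod 9) gives x ∈ {2, 11, 20, 29, 38, 47, 56, 65}.
The first of these with x mod 11 = 10 is 65.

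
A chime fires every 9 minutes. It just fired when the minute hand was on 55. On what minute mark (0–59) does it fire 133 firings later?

133·9 = 1197.
1197 = 19·60 + 57, so 1197 mod 60 = 57.
(55 + 57) mod 60 = 52.

52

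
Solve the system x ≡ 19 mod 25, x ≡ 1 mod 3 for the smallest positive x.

19

x ≡ 1 (mod 3) gives x ∈ {1, 4, 7, 10, 13, 16, 19}.
The first of these with x mod 25 = 19 is 19.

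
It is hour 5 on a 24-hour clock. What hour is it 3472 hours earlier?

13

3472 − 144·24 = 16, so 3472 ≡ 16 (mod 24).
(5 − 16) mod 24 = 13.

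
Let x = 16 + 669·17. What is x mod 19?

669·17 = 11373.
11373 = 598·19 + 11, so 11373 mod 19 = 11.
(16 + 11) mod 19 = 8.

8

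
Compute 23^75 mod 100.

By repeated squaring mod 100: 23^1≡23, 23^2≡29, 23^4≡41, 23^8≡81, 23^16≡61, 23^32≡21, 23^64≡41.
75 = 1 + 2 + 8 + 64, so 23^75 ≡ 23·29·81·41 ≡ 7 (mod 100).

7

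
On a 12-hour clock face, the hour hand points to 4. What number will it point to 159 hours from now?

7

159 = 13·12 + 3, so 159 mod 12 = 3.
4 + 3 → 7 on a 12-hour dial.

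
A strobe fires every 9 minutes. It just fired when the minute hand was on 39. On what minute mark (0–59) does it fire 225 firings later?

225·9 = 2025.
2025 mod 60 = 45 (since 33·60 = 1980).
(39 + 45) mod 60 = 24.

24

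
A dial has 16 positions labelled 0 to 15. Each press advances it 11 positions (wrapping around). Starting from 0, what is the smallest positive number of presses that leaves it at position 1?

3

11·3 = 33 = 2·16 + 1, so 11⁻¹ ≡ 3 (mod 16).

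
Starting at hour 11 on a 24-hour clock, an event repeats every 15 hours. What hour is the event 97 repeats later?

97·15 = 1455.
Dividing 1455 by 24 gives quotient 60 and remainder 15.
(11 + 15) mod 24 = 2.

2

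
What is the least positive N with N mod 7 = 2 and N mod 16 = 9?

x ≡ 2 (mod 7) gives x ∈ {2, 9}.
The first of these with x mod 16 = 9 is 9.

9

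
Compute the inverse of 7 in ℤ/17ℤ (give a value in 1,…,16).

17 = 2·7 + 3
7 = 2·3 + 1
3 = 3·1 + 0
Back-substituting gives 7·5 ≡ 1 (mod 17).

5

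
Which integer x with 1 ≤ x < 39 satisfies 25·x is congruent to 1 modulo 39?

25

39 = 1·25 + 14
25 = 1·14 + 11
14 = 1·11 + 3
11 = 3·3 + 2
3 = 1·2 + 1
2 = 2·1 + 0
Back-substituting gives 25·25 ≡ 1 (mod 39).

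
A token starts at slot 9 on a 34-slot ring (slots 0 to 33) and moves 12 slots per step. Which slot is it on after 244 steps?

244·12 = 2928.
Dividing 2928 by 34 gives quotient 86 and remainder 4.
(9 + 4) mod 34 = 13.

13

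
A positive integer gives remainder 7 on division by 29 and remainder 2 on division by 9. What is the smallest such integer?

Since 9·13 ≡ 1 (mod 29), take x = 2 + 9·((7−2)·13 mod 29) = 2 + 9·7 = 65.
Check: 65 mod 29 = 7, 65 mod 9 = 2.

65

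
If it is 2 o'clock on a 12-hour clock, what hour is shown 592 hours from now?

592 = 49·12 + 4, so 592 mod 12 = 4.
2 + 4 → 6 on a 12-hour dial.

6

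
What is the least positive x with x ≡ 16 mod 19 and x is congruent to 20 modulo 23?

x ≡ 16 (mod 19) gives x ∈ {16, 35, 54, 73, 92, 111, 130, 149, …}.
The first of these with x mod 23 = 20 is 434.

434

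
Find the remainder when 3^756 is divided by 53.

Square-and-reduce mod 53: 3^1≡3, 3^2≡9, 3^4≡28, 3^8≡42, 3^16≡15, 3^32≡13, 3^64≡10, 3^128≡47, 3^256≡36, 3^512≡24.
756 = 4 + 16 + 32 + 64 + 128 + 512, so 3^756 ≡ 28·15·13·10·47·24 ≡ 44 (mod 53).

44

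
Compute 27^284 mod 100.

By repeated squaring mod 100: 27^1≡27, 27^2≡29, 27^4≡41, 27^8≡81, 27^16≡61, 27^32≡21, 27^64≡41, 27^128≡81, 27^256≡61.
284 = 4 + 8 + 16 + 256, so 27^284 ≡ 41·81·61·61 ≡ 41 (mod 100).

41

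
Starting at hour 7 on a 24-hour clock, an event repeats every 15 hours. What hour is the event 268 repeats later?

19

268·15 = 4020.
4020 − 167·24 = 12, so 4020 ≡ 12 (mod 24).
(7 + 12) mod 24 = 19.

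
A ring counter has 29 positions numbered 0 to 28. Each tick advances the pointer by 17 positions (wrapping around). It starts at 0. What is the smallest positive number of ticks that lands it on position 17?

17⁻¹ ≡ 12 (mod 29) because 17·12 = 204 = 7·29 + 1.
Multiplying both sides by 12: x ≡ 12·17 = 204 ≡ 1 (mod 29).
Check: 17·1 = 17 = 0·29 + 17.

1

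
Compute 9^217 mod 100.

69

Successive squares of 9 mod 100: 9^1≡9, 9^2≡81, 9^4≡61, 9^8≡21, 9^16≡41, 9^32≡81, 9^64≡61, 9^128≡21.
Since 217 = 1 + 8 + 16 + 64 + 128 in binary, 9^217 ≡ 9·21·41·61·21 ≡ 69 (mod 100).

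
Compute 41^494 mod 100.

61

Successive squares of 41 mod 100: 41^1≡41, 41^2≡81, 41^4≡61, 41^8≡21, 41^16≡41, 41^32≡81, 41^64≡61, 41^128≡21, 41^256≡41.
Since 494 = 2 + 4 + 8 + 32 + 64 + 128 + 256 in binary, 41^494 ≡ 81·61·21·81·61·21·41 ≡ 61 (mod 100).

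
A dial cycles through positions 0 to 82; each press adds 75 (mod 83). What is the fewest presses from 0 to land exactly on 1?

83 = 1·75 + 8
75 = 9·8 + 3
8 = 2·3 + 2
3 = 1·2 + 1
2 = 2·1 + 0
Back-substituting gives 75·31 ≡ 1 (mod 83).

31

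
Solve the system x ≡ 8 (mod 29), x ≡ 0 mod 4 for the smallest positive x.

8

Since 4·22 ≡ 1 (mod 29), take x = 0 + 4·((8−0)·22 mod 29) = 0 + 4·2 = 8.
Check: 8 mod 29 = 8, 8 mod 4 = 0.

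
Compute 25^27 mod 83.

By repeated squaring mod 83: 25^1≡25, 25^2≡44, 25^4≡27, 25^8≡65, 25^16≡75.
27 = 1 + 2 + 8 + 16, so 25^27 ≡ 25·44·65·75 ≡ 36 (mod 83).

36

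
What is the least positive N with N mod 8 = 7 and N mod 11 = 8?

63

x ≡ 7 (mod 8) gives x ∈ {7, 15, 23, 31, 39, 47, 55, 63}.
The first of these with x mod 11 = 8 is 63.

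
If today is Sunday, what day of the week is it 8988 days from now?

8988 mod 7 = 0 (since 1284·7 = 8988).
Sunday + 0 days → Sunday.

Sunday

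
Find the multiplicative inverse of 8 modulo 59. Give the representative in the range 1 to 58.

59 = 7·8 + 3
8 = 2·3 + 2
3 = 1·2 + 1
2 = 2·1 + 0
Back-substituting gives 8·37 ≡ 1 (mod 59).

37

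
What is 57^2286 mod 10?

9

Powers of 7 mod 10 repeat with period 4: 7, 9, 3, 1.
2286 leaves remainder 2 on division by 4, so 57^2286 ends in 9.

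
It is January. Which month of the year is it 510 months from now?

July

510 − 42·12 = 6, so 510 ≡ 6 (mod 12).
January + 6 months → July.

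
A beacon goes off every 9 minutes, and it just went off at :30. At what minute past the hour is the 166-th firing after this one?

24

166·9 = 1494.
Dividing 1494 by 60 gives quotient 24 and remainder 54.
(30 + 54) mod 60 = 24.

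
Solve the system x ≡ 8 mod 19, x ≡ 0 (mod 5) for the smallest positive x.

65

x ≡ 0 (mod 5) gives x ∈ {0, 5, 10, 15, 20, 25, 30, 35, …}.
The first of these with x mod 19 = 8 is 65.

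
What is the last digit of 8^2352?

6

Powers of 8 mod 10 repeat with period 4: 8, 4, 2, 6.
2352 leaves remainder 0 on division by 4, so 8^2352 ends in 6.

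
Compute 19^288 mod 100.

41

Square-and-reduce mod 100: 19^1≡19, 19^2≡61, 19^4≡21, 19^8≡41, 19^16≡81, 19^32≡61, 19^64≡21, 19^128≡41, 19^256≡81.
Since 288 = 32 + 256 in binary, 19^288 ≡ 61·81 ≡ 41 (mod 100).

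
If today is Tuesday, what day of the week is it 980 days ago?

980 mod 7 = 0 (since 140·7 = 980).
Tuesday − 0 days → Tuesday.

Tuesday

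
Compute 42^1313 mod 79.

23

Square-and-reduce mod 79: 42^1≡42, 42^2≡26, 42^4≡44, 42^8≡40, 42^16≡20, 42^32≡5, 42^64≡25, 42^128≡72, 42^256≡49, 42^512≡31, 42^1024≡13.
Since 1313 = 1 + 32 + 256 + 1024 in binary, 42^1313 ≡ 42·5·49·13 ≡ 23 (mod 79).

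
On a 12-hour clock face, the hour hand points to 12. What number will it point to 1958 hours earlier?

10

1958 mod 12 = 2 (since 163·12 = 1956).
12 − 2 → 10 on a 12-hour dial.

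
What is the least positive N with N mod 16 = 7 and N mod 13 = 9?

87

Since 13·5 ≡ 1 (mod 16), take x = 9 + 13·((7−9)·5 mod 16) = 9 + 13·6 = 87.
Check: 87 mod 16 = 7, 87 mod 13 = 9.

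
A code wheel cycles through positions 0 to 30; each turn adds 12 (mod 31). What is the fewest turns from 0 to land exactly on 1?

31 = 2·12 + 7
12 = 1·7 + 5
7 = 1·5 + 2
5 = 2·2 + 1
2 = 2·1 + 0
Back-substituting gives 12·13 ≡ 1 (mod 31).

13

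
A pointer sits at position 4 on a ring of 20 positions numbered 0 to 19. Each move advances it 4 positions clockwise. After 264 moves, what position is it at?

264·4 = 1056.
1056 − 52·20 = 16, so 1056 ≡ 16 (mod 20).
(4 + 16) mod 20 = 0.

0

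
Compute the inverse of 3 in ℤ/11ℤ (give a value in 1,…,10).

11 = 3·3 + 2
3 = 1·2 + 1
2 = 2·1 + 0
Back-substituting gives 3·4 ≡ 1 (mod 11).

4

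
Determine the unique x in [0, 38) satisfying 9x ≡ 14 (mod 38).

10

9⁻¹ ≡ 17 (mod 38) because 9·17 = 153 = 4·38 + 1.
Multiplying both sides by 17: x ≡ 17·14 = 238 ≡ 10 (mod 38).
Check: 9·10 = 90 = 2·38 + 14.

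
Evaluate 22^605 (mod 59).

Successive squares of 22 mod 59: 22^1≡22, 22^2≡12, 22^4≡26, 22^8≡27, 22^16≡21, 22^32≡28, 22^64≡17, 22^128≡53, 22^256≡36, 22^512≡57.
605 = 1 + 4 + 8 + 16 + 64 + 512, so 22^605 ≡ 22·26·27·21·17·57 ≡ 25 (mod 59).

25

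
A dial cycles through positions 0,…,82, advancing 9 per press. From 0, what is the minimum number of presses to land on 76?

73

9⁻¹ ≡ 37 (mod 83) because 9·37 = 333 = 4·83 + 1.
Multiplying both sides by 37: x ≡ 37·76 = 2812 ≡ 73 (mod 83).
Check: 9·73 = 657 = 7·83 + 76.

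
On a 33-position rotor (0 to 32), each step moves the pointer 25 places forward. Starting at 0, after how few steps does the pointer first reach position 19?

10

25⁻¹ ≡ 4 (mod 33) because 25·4 = 100 = 3·33 + 1.
So x ≡ 4·19 = 76 ≡ 10 (mod 33).
Check: 25·10 = 250 = 7·33 + 19.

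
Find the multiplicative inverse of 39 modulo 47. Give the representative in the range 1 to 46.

41

39·41 = 1599 = 34·47 + 1, so 39⁻¹ ≡ 41 (mod 47).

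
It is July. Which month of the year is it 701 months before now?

Dividing 701 by 12 gives quotient 58 and remainder 5.
July − 5 months → February.

February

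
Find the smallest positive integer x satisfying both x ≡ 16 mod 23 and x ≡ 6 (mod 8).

x ≡ 6 (mod 8) gives x ∈ {6, 14, 22, 30, 38, 46, 54, 62}.
The first of these with x mod 23 = 16 is 62.

62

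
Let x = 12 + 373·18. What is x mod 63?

48

373·18 = 6714.
6714 = 106·63 + 36, so 6714 mod 63 = 36.
(12 + 36) mod 63 = 48.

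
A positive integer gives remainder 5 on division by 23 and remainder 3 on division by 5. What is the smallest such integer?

28

Since 5·14 ≡ 1 (mod 23), take x = 3 + 5·((5−3)·14 mod 23) = 3 + 5·5 = 28.
Check: 28 mod 23 = 5, 28 mod 5 = 3.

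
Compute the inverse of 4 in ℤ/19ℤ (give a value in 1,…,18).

4·5 = 20 = 1·19 + 1, so 4⁻¹ ≡ 5 (mod 19).

5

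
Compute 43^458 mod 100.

49

Successive squares of 43 mod 100: 43^1≡43, 43^2≡49, 43^4≡1, 43^8≡1, 43^16≡1, 43^32≡1, 43^64≡1, 43^128≡1, 43^256≡1.
458 = 2 + 8 + 64 + 128 + 256, so 43^458 ≡ 49·1·1·1·1 ≡ 49 (mod 100).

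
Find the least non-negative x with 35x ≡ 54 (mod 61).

35⁻¹ ≡ 7 (mod 61) because 35·7 = 245 = 4·61 + 1.
Multiplying both sides by 7: x ≡ 7·54 = 378 ≡ 12 (mod 61).
Check: 35·12 = 420 = 6·61 + 54.

12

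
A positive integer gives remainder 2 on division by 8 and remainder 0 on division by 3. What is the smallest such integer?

x ≡ 0 (mod 3) gives x ∈ {0, 3, 6, 9, 12, 15, 18}.
The first of these with x mod 8 = 2 is 18.

18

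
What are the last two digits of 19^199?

Successive squares of 19 mod 100: 19^1≡19, 19^2≡61, 19^4≡21, 19^8≡41, 19^16≡81, 19^32≡61, 19^64≡21, 19^128≡41.
199 = 1 + 2 + 4 + 64 + 128, so 19^199 ≡ 19·61·21·21·41 ≡ 79 (mod 100).

79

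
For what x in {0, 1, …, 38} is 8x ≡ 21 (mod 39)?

8⁻¹ ≡ 5 (mod 39) because 8·5 = 40 = 1·39 + 1.
Multiplying both sides by 5: x ≡ 5·21 = 105 ≡ 27 (mod 39).
Check: 8·27 = 216 = 5·39 + 21.

27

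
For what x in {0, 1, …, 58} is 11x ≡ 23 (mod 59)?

45

The inverse of 11 mod 59 is 43 (since 11·43 = 473 ≡ 1).
So x ≡ 43·23 = 989 ≡ 45 (mod 59).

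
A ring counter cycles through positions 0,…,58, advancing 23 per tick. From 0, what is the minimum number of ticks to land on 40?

The inverse of 23 mod 59 is 18 (since 23·18 = 414 ≡ 1).
Multiplying both sides by 18: x ≡ 18·40 = 720 ≡ 12 (mod 59).

12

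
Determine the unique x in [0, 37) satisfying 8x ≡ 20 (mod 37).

The inverse of 8 mod 37 is 14 (since 8·14 = 112 ≡ 1).
Multiplying both sides by 14: x ≡ 14·20 = 280 ≡ 21 (mod 37).
Check: 8·21 = 168 = 4·37 + 20.

21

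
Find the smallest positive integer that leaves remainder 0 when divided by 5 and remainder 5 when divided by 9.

5

x ≡ 0 (mod 5) gives x ∈ {0, 5}.
The first of these with x mod 9 = 5 is 5.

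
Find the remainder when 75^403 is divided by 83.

By repeated squaring mod 83: 75^1≡75, 75^2≡64, 75^4≡29, 75^8≡11, 75^16≡38, 75^32≡33, 75^64≡10, 75^128≡17, 75^256≡40.
403 = 1 + 2 + 16 + 128 + 256, so 75^403 ≡ 75·64·38·17·40 ≡ 37 (mod 83).

37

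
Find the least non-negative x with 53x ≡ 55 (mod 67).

53⁻¹ ≡ 43 (mod 67) because 53·43 = 2279 = 34·67 + 1.
Multiplying both sides by 43: x ≡ 43·55 = 2365 ≡ 20 (mod 67).

20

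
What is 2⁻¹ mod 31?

2·16 = 32 = 1·31 + 1, so 2⁻¹ ≡ 16 (mod 31).

16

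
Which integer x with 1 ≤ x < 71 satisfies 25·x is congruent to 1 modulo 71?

25·54 = 1350 = 19·71 + 1, so 25⁻¹ ≡ 54 (mod 71).

54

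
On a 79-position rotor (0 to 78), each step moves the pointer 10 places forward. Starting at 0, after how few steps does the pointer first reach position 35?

43

The inverse of 10 mod 79 is 8 (since 10·8 = 80 ≡ 1).
So x ≡ 8·35 = 280 ≡ 43 (mod 79).
Check: 10·43 = 430 = 5·79 + 35.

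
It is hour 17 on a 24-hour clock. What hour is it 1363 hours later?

1363 − 56·24 = 19, so 1363 ≡ 19 (mod 24).
(17 + 19) mod 24 = 12.

12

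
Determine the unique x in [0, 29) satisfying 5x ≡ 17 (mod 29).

5⁻¹ ≡ 6 (mod 29) because 5·6 = 30 = 1·29 + 1.
So x ≡ 6·17 = 102 ≡ 15 (mod 29).
Check: 5·15 = 75 = 2·29 + 17.

15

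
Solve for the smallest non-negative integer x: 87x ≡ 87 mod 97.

1

The inverse of 87 mod 97 is 29 (since 87·29 = 2523 ≡ 1).
Multiplying both sides by 29: x ≡ 29·87 = 2523 ≡ 1 (mod 97).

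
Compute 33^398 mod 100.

9

By repeated squaring mod 100: 33^1≡33, 33^2≡89, 33^4≡21, 33^8≡41, 33^16≡81, 33^32≡61, 33^64≡21, 33^128≡41, 33^256≡81.
Since 398 = 2 + 4 + 8 + 128 + 256 in binary, 33^398 ≡ 89·21·41·41·81 ≡ 9 (mod 100).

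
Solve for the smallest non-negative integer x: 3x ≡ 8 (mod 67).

25

3⁻¹ ≡ 45 (mod 67) because 3·45 = 135 = 2·67 + 1.
Multiplying both sides by 45: x ≡ 45·8 = 360 ≡ 25 (mod 67).
Check: 3·25 = 75 = 1·67 + 8.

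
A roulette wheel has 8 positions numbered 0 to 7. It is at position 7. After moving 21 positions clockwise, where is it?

21 mod 8 = 5 (since 2·8 = 16).
(7 + 5) mod 8 = 4.

4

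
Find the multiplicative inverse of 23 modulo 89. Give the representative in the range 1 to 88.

31

89 = 3·23 + 20
23 = 1·20 + 3
20 = 6·3 + 2
3 = 1·2 + 1
2 = 2·1 + 0
Back-substituting gives 23·31 ≡ 1 (mod 89).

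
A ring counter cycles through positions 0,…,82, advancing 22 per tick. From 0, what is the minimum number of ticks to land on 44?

2

22⁻¹ ≡ 34 (mod 83) because 22·34 = 748 = 9·83 + 1.
So x ≡ 34·44 = 1496 ≡ 2 (mod 83).
Check: 22·2 = 44 = 0·83 + 44.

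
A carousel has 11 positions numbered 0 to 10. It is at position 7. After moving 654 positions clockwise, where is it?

Dividing 654 by 11 gives quotient 59 and remainder 5.
(7 + 5) mod 11 = 1.

1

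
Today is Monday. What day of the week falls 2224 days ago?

Dividing 2224 by 7 gives quotient 317 and remainder 5.
Monday − 5 days → Wednesday.

Wednesday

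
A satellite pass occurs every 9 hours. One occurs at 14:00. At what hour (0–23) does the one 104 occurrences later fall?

14

104·9 = 936.
936 mod 24 = 0 (since 39·24 = 936).
(14 + 0) mod 24 = 14.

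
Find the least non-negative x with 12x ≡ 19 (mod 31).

The inverse of 12 mod 31 is 13 (since 12·13 = 156 ≡ 1).
Multiplying both sides by 13: x ≡ 13·19 = 247 ≡ 30 (mod 31).
Check: 12·30 = 360 = 11·31 + 19.

30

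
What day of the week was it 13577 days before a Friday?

Monday

13577 mod 7 = 4 (since 1939·7 = 13573).
Friday − 4 days → Monday.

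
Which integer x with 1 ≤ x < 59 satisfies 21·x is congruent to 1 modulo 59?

21·45 = 945 = 16·59 + 1, so 21⁻¹ ≡ 45 (mod 59).

45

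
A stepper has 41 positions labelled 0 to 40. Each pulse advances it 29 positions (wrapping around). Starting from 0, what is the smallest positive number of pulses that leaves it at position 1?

17

41 = 1·29 + 12
29 = 2·12 + 5
12 = 2·5 + 2
5 = 2·2 + 1
2 = 2·1 + 0
Back-substituting gives 29·17 ≡ 1 (mod 41).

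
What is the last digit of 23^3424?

Last digits of 3^n: 3, 9, 7, 1 (period 4).
3424 leaves remainder 0 on division by 4, so 23^3424 ends in 1.

1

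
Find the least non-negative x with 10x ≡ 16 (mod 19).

13

10⁻¹ ≡ 2 (mod 19) because 10·2 = 20 = 1·19 + 1.
So x ≡ 2·16 = 32 ≡ 13 (mod 19).
Check: 10·13 = 130 = 6·19 + 16.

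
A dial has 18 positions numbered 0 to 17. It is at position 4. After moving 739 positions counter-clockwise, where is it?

739 − 41·18 = 1, so 739 ≡ 1 (mod 18).
(4 − 1) mod 18 = 3.

3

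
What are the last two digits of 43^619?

07

Successive squares of 43 mod 100: 43^1≡43, 43^2≡49, 43^4≡1, 43^8≡1, 43^16≡1, 43^32≡1, 43^64≡1, 43^128≡1, 43^256≡1, 43^512≡1.
Since 619 = 1 + 2 + 8 + 32 + 64 + 512 in binary, 43^619 ≡ 43·49·1·1·1·1 ≡ 7 (mod 100).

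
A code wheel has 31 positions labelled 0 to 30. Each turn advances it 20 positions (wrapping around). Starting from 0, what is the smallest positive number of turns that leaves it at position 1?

14

31 = 1·20 + 11
20 = 1·11 + 9
11 = 1·9 + 2
9 = 4·2 + 1
2 = 2·1 + 0
Back-substituting gives 20·14 ≡ 1 (mod 31).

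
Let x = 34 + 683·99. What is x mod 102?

25

683·99 = 67617.
67617 = 662·102 + 93, so 67617 mod 102 = 93.
(34 + 93) mod 102 = 25.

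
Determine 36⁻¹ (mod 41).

8

41 = 1·36 + 5
36 = 7·5 + 1
5 = 5·1 + 0
Back-substituting gives 36·8 ≡ 1 (mod 41).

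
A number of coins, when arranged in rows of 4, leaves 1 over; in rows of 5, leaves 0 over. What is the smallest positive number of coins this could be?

x ≡ 1 (mod 4) gives x ∈ {1, 5}.
The first of these with x mod 5 = 0 is 5.

5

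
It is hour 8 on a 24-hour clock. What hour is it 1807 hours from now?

1807 mod 24 = 7 (since 75·24 = 1800).
(8 + 7) mod 24 = 15.

15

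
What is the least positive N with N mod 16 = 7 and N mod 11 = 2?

x ≡ 2 (mod 11) gives x ∈ {2, 13, 24, 35, 46, 57, 68, 79, …}.
The first of these with x mod 16 = 7 is 167.

167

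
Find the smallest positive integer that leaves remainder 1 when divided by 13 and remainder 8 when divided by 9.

Since 9·3 ≡ 1 (mod 13), take x = 8 + 9·((1−8)·3 mod 13) = 8 + 9·5 = 53.
Check: 53 mod 13 = 1, 53 mod 9 = 8.

53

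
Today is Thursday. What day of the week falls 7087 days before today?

Monday

7087 − 1012·7 = 3, so 7087 ≡ 3 (mod 7).
Thursday − 3 days → Monday.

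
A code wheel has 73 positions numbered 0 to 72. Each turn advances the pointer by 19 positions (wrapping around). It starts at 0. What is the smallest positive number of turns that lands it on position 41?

6

The inverse of 19 mod 73 is 50 (since 19·50 = 950 ≡ 1).
Multiplying both sides by 50: x ≡ 50·41 = 2050 ≡ 6 (mod 73).
Check: 19·6 = 114 = 1·73 + 41.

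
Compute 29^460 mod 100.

By repeated squaring mod 100: 29^1≡29, 29^2≡41, 29^4≡81, 29^8≡61, 29^16≡21, 29^32≡41, 29^64≡81, 29^128≡61, 29^256≡21.
460 = 4 + 8 + 64 + 128 + 256, so 29^460 ≡ 81·61·81·61·21 ≡ 1 (mod 100).

1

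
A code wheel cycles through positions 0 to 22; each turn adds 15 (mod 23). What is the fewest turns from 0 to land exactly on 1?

20

23 = 1·15 + 8
15 = 1·8 + 7
8 = 1·7 + 1
7 = 7·1 + 0
Back-substituting gives 15·20 ≡ 1 (mod 23).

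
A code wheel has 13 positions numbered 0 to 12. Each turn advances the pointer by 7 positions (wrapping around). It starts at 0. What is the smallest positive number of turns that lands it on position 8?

3

The inverse of 7 mod 13 is 2 (since 7·2 = 14 ≡ 1).
So x ≡ 2·8 = 16 ≡ 3 (mod 13).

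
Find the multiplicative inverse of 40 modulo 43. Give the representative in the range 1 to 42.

14

40·14 = 560 = 13·43 + 1, so 40⁻¹ ≡ 14 (mod 43).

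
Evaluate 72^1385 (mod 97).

Successive squares of 72 mod 97: 72^1≡72, 72^2≡43, 72^4≡6, 72^8≡36, 72^16≡35, 72^32≡61, 72^64≡35, 72^128≡61, 72^256≡35, 72^512≡61, 72^1024≡35.
Since 1385 = 1 + 8 + 32 + 64 + 256 + 1024 in binary, 72^1385 ≡ 72·36·61·35·35·35 ≡ 2 (mod 97).

2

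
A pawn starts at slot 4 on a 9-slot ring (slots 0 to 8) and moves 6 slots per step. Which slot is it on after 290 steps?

7

290·6 = 1740.
1740 − 193·9 = 3, so 1740 ≡ 3 (mod 9).
(4 + 3) mod 9 = 7.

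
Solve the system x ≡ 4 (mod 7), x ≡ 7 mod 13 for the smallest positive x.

x ≡ 4 (mod 7) gives x ∈ {4, 11, 18, 25, 32, 39, 46}.
The first of these with x mod 13 = 7 is 46.

46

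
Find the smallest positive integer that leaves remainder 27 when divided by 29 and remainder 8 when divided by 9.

x ≡ 8 (mod 9) gives x ∈ {8, 17, 26, 35, 44, 53, 62, 71, …}.
The first of these with x mod 29 = 27 is 143.

143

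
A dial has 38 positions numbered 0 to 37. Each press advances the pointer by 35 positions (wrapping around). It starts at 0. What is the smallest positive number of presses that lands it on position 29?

The inverse of 35 mod 38 is 25 (since 35·25 = 875 ≡ 1).
So x ≡ 25·29 = 725 ≡ 3 (mod 38).

3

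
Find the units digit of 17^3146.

Powers of 7 mod 10 repeat with period 4: 7, 9, 3, 1.
3146 leaves remainder 2 on division by 4, so 17^3146 ends in 9.

9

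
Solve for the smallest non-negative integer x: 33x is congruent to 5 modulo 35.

15

The inverse of 33 mod 35 is 17 (since 33·17 = 561 ≡ 1).
Multiplying both sides by 17: x ≡ 17·5 = 85 ≡ 15 (mod 35).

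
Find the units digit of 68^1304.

Last digits of 8^n: 8, 4, 2, 6 (period 4).
1304 mod 4 = 0, so the last digit matches 8^4 = 6.

6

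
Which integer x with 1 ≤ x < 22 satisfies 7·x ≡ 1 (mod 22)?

19

22 = 3·7 + 1
7 = 7·1 + 0
Back-substituting gives 7·19 ≡ 1 (mod 22).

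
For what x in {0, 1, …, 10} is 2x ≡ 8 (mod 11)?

4

The inverse of 2 mod 11 is 6 (since 2·6 = 12 ≡ 1).
Multiplying both sides by 6: x ≡ 6·8 = 48 ≡ 4 (mod 11).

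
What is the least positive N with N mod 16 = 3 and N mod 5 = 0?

35

x ≡ 0 (mod 5) gives x ∈ {0, 5, 10, 15, 20, 25, 30, 35}.
The first of these with x mod 16 = 3 is 35.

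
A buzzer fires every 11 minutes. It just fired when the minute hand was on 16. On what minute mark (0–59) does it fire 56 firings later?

32

56·11 = 616.
616 − 10·60 = 16, so 616 ≡ 16 (mod 60).
(16 + 16) mod 60 = 32.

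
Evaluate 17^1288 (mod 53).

Successive squares of 17 mod 53: 17^1≡17, 17^2≡24, 17^4≡46, 17^8≡49, 17^16≡16, 17^32≡44, 17^64≡28, 17^128≡42, 17^256≡15, 17^512≡13, 17^1024≡10.
1288 = 8 + 256 + 1024, so 17^1288 ≡ 49·15·10 ≡ 36 (mod 53).

36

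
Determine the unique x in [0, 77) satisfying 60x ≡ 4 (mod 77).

The inverse of 60 mod 77 is 9 (since 60·9 = 540 ≡ 1).
So x ≡ 9·4 = 36 ≡ 36 (mod 77).

36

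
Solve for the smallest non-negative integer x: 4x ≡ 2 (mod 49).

25

4⁻¹ ≡ 37 (mod 49) because 4·37 = 148 = 3·49 + 1.
So x ≡ 37·2 = 74 ≡ 25 (mod 49).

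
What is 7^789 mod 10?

Last digits of 7^n: 7, 9, 3, 1 (period 4).
789 leaves remainder 1 on division by 4, so 7^789 ends in 7.

7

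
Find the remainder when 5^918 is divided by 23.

3

Successive squares of 5 mod 23: 5^1≡5, 5^2≡2, 5^4≡4, 5^8≡16, 5^16≡3, 5^32≡9, 5^64≡12, 5^128≡6, 5^256≡13, 5^512≡8.
Since 918 = 2 + 4 + 16 + 128 + 256 + 512 in binary, 5^918 ≡ 2·4·3·6·13·8 ≡ 3 (mod 23).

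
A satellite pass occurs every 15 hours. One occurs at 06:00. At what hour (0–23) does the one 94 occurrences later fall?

94·15 = 1410.
Dividing 1410 by 24 gives quotient 58 and remainder 18.
(6 + 18) mod 24 = 0.

0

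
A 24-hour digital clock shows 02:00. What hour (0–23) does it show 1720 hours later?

18

1720 mod 24 = 16 (since 71·24 = 1704).
(2 + 16) mod 24 = 18.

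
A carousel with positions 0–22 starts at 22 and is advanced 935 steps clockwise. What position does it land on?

14

935 − 40·23 = 15, so 935 ≡ 15 (mod 23).
(22 + 15) mod 23 = 14.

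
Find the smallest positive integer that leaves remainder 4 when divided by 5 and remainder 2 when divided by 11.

24

x ≡ 4 (mod 5) gives x ∈ {4, 9, 14, 19, 24}.
The first of these with x mod 11 = 2 is 24.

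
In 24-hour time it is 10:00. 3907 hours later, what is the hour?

5

3907 − 162·24 = 19, so 3907 ≡ 19 (mod 24).
(10 + 19) mod 24 = 5.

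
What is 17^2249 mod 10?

Last digits of 7^n: 7, 9, 3, 1 (period 4).
2249 leaves remainder 1 on division by 4, so 17^2249 ends in 7.

7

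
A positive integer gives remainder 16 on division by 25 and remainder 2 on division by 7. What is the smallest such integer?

16

Since 7·18 ≡ 1 (mod 25), take x = 2 + 7·((16−2)·18 mod 25) = 2 + 7·2 = 16.
Check: 16 mod 25 = 16, 16 mod 7 = 2.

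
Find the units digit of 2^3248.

The units digit of 2^n cycles with period 4: 2, 4, 8, 6, …
3248 leaves remainder 0 on division by 4, so 2^3248 ends in 6.

6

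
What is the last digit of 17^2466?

Last digits of 7^n: 7, 9, 3, 1 (period 4).
2466 leaves remainder 2 on division by 4, so 17^2466 ends in 9.

9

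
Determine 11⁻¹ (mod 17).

14

17 = 1·11 + 6
11 = 1·6 + 5
6 = 1·5 + 1
5 = 5·1 + 0
Back-substituting gives 11·14 ≡ 1 (mod 17).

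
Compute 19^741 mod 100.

By repeated squaring mod 100: 19^1≡19, 19^2≡61, 19^4≡21, 19^8≡41, 19^16≡81, 19^32≡61, 19^64≡21, 19^128≡41, 19^256≡81, 19^512≡61.
741 = 1 + 4 + 32 + 64 + 128 + 512, so 19^741 ≡ 19·21·61·21·41·61 ≡ 19 (mod 100).

19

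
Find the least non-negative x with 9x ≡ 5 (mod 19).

9

The inverse of 9 mod 19 is 17 (since 9·17 = 153 ≡ 1).
Multiplying both sides by 17: x ≡ 17·5 = 85 ≡ 9 (mod 19).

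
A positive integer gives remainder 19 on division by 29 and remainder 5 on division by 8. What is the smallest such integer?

Since 8·11 ≡ 1 (mod 29), take x = 5 + 8·((19−5)·11 mod 29) = 5 + 8·9 = 77.
Check: 77 mod 29 = 19, 77 mod 8 = 5.

77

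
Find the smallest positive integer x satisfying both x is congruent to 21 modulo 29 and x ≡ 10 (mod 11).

x ≡ 10 (mod 11) gives x ∈ {10, 21}.
The first of these with x mod 29 = 21 is 21.

21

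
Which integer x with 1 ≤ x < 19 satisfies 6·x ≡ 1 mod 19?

16

6·16 = 96 = 5·19 + 1, so 6⁻¹ ≡ 16 (mod 19).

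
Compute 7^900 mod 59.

7

Square-and-reduce mod 59: 7^1≡7, 7^2≡49, 7^4≡41, 7^8≡29, 7^16≡15, 7^32≡48, 7^64≡3, 7^128≡9, 7^256≡22, 7^512≡12.
900 = 4 + 128 + 256 + 512, so 7^900 ≡ 41·9·22·12 ≡ 7 (mod 59).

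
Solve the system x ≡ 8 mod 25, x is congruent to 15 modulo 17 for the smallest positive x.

83

Since 17·3 ≡ 1 (mod 25), take x = 15 + 17·((8−15)·3 mod 25) = 15 + 17·4 = 83.
Check: 83 mod 25 = 8, 83 mod 17 = 15.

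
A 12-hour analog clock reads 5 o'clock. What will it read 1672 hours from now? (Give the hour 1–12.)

9

Dividing 1672 by 12 gives quotient 139 and remainder 4.
5 + 4 → 9 on a 12-hour dial.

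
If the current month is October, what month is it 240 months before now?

240 = 20·12 + 0, so 240 mod 12 = 0.
October − 0 months → October.

October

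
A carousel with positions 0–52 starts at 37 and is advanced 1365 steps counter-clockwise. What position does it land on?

1365 mod 53 = 40 (since 25·53 = 1325).
(37 − 40) mod 53 = 50.

50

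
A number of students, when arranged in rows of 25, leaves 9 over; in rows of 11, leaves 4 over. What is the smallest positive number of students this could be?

59

x ≡ 4 (mod 11) gives x ∈ {4, 15, 26, 37, 48, 59}.
The first of these with x mod 25 = 9 is 59.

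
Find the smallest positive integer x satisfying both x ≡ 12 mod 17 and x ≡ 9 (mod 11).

97

x ≡ 9 (mod 11) gives x ∈ {9, 20, 31, 42, 53, 64, 75, 86, …}.
The first of these with x mod 17 = 12 is 97.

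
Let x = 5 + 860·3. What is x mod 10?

5

860·3 = 2580.
Dividing 2580 by 10 gives quotient 258 and remainder 0.
(5 + 0) mod 10 = 5.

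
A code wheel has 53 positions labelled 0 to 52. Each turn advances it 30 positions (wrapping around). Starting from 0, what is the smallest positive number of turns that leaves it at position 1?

53 = 1·30 + 23
30 = 1·23 + 7
23 = 3·7 + 2
7 = 3·2 + 1
2 = 2·1 + 0
Back-substituting gives 30·23 ≡ 1 (mod 53).

23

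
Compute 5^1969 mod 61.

46

By repeated squaring mod 61: 5^1≡5, 5^2≡25, 5^4≡15, 5^8≡42, 5^16≡56, 5^32≡25, 5^64≡15, 5^128≡42, 5^256≡56, 5^512≡25, 5^1024≡15.
Since 1969 = 1 + 16 + 32 + 128 + 256 + 512 + 1024 in binary, 5^1969 ≡ 5·56·25·42·56·25·15 ≡ 46 (mod 61).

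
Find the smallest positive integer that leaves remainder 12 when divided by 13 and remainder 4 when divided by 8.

12

Since 8·5 ≡ 1 (mod 13), take x = 4 + 8·((12−4)·5 mod 13) = 4 + 8·1 = 12.
Check: 12 mod 13 = 12, 12 mod 8 = 4.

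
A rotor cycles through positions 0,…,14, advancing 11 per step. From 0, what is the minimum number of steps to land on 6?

The inverse of 11 mod 15 is 11 (since 11·11 = 121 ≡ 1).
So x ≡ 11·6 = 66 ≡ 6 (mod 15).

6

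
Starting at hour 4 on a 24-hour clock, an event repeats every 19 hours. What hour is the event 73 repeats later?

23

73·19 = 1387.
1387 = 57·24 + 19, so 1387 mod 24 = 19.
(4 + 19) mod 24 = 23.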